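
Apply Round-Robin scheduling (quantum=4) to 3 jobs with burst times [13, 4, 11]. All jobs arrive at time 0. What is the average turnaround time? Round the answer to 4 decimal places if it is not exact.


Time quantum = 4
Execution trace:
  J1 runs 4 units, time = 4
  J2 runs 4 units, time = 8
  J3 runs 4 units, time = 12
  J1 runs 4 units, time = 16
  J3 runs 4 units, time = 20
  J1 runs 4 units, time = 24
  J3 runs 3 units, time = 27
  J1 runs 1 units, time = 28
Finish times: [28, 8, 27]
Average turnaround = 63/3 = 21.0

21.0


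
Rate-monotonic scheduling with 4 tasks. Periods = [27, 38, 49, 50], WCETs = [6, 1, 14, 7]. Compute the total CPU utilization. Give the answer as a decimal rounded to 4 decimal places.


Compute individual utilizations (exact fractions):
  Task 1: C/T = 6/27 = 2/9 (approx. 0.2222)
  Task 2: C/T = 1/38 (approx. 0.0263)
  Task 3: C/T = 14/49 = 2/7 (approx. 0.2857)
  Task 4: C/T = 7/50 (approx. 0.14)
Total utilization U = 2/9 + 1/38 + 2/7 + 7/50 = 20177/29925
Rounded to 4 decimal places: U = 0.6743
RM (Liu & Layland) bound for 4 tasks = 0.756828; compare with U = 20177/29925 (approx. 0.674252)
U <= bound, so schedulable by RM sufficient condition.

0.6743


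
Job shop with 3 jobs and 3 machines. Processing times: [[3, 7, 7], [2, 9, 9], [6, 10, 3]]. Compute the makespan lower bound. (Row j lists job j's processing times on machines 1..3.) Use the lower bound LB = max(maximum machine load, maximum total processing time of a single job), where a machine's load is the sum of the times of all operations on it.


Machine loads:
  Machine 1: 3 + 2 + 6 = 11
  Machine 2: 7 + 9 + 10 = 26
  Machine 3: 7 + 9 + 3 = 19
Max machine load = 26
Job totals:
  Job 1: 17
  Job 2: 20
  Job 3: 19
Max job total = 20
Lower bound = max(26, 20) = 26

26


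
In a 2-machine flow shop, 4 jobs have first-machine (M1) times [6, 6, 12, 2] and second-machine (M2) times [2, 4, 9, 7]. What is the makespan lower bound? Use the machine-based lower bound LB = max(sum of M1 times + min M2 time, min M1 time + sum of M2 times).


LB1 = sum(M1 times) + min(M2 times) = 26 + 2 = 28
LB2 = min(M1 times) + sum(M2 times) = 2 + 22 = 24
Lower bound = max(LB1, LB2) = max(28, 24) = 28

28


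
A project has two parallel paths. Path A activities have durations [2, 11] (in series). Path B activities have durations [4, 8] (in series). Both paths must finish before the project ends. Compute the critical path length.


Path A total = 2 + 11 = 13
Path B total = 4 + 8 = 12
Critical path = longest path = max(13, 12) = 13

13


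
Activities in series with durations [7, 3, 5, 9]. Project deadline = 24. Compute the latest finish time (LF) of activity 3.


LF(activity 3) = deadline - sum of successor durations
Successors: activities 4 through 4 with durations [9]
Sum of successor durations = 9
LF = 24 - 9 = 15

15


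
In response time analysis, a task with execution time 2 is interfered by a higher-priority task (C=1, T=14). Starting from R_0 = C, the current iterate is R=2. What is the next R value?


R_next = C + ceil(R_prev / T_hp) * C_hp
ceil(2 / 14) = ceil(0.1429) = 1
Interference = 1 * 1 = 1
R_next = 2 + 1 = 3

3


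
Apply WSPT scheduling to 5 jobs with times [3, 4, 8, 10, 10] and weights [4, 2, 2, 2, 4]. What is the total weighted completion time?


Compute p/w ratios and sort ascending (WSPT): [(3, 4), (4, 2), (10, 4), (8, 2), (10, 2)]
Compute weighted completion times:
  Job (p=3,w=4): C=3, w*C=4*3=12
  Job (p=4,w=2): C=7, w*C=2*7=14
  Job (p=10,w=4): C=17, w*C=4*17=68
  Job (p=8,w=2): C=25, w*C=2*25=50
  Job (p=10,w=2): C=35, w*C=2*35=70
Total weighted completion time = 214

214


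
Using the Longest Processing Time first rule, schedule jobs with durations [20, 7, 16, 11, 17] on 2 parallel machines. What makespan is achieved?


Sort jobs in decreasing order (LPT): [20, 17, 16, 11, 7]
Assign each job to the least loaded machine:
  Machine 1: jobs [20, 11, 7], load = 38
  Machine 2: jobs [17, 16], load = 33
Makespan = max load = 38

38


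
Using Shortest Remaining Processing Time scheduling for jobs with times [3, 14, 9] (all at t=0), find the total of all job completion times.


Since all jobs arrive at t=0, SRPT equals SPT ordering.
SPT order: [3, 9, 14]
Completion times:
  Job 1: p=3, C=3
  Job 2: p=9, C=12
  Job 3: p=14, C=26
Total completion time = 3 + 12 + 26 = 41

41


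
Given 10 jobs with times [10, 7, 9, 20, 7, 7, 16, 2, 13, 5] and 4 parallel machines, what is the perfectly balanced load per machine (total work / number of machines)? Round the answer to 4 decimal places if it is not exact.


Total processing time = 10 + 7 + 9 + 20 + 7 + 7 + 16 + 2 + 13 + 5 = 96
Number of machines = 4
Ideal balanced load = 96 / 4 = 24.0

24.0


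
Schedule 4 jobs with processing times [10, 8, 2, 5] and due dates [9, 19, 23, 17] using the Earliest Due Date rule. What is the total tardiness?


Sort by due date (EDD order): [(10, 9), (5, 17), (8, 19), (2, 23)]
Compute completion times and tardiness:
  Job 1: p=10, d=9, C=10, tardiness=max(0,10-9)=1
  Job 2: p=5, d=17, C=15, tardiness=max(0,15-17)=0
  Job 3: p=8, d=19, C=23, tardiness=max(0,23-19)=4
  Job 4: p=2, d=23, C=25, tardiness=max(0,25-23)=2
Total tardiness = 7

7


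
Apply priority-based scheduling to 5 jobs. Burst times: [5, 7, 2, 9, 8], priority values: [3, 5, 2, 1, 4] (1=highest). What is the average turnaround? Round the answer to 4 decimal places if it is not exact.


Sort by priority (ascending = highest first):
Order: [(1, 9), (2, 2), (3, 5), (4, 8), (5, 7)]
Completion times:
  Priority 1, burst=9, C=9
  Priority 2, burst=2, C=11
  Priority 3, burst=5, C=16
  Priority 4, burst=8, C=24
  Priority 5, burst=7, C=31
Average turnaround = 91/5 = 18.2

18.2


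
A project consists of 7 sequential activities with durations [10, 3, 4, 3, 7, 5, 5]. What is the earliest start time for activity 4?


Activity 4 starts after activities 1 through 3 complete.
Predecessor durations: [10, 3, 4]
ES = 10 + 3 + 4 = 17

17


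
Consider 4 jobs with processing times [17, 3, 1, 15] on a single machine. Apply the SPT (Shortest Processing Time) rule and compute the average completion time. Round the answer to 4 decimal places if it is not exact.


Sort jobs by processing time (SPT order): [1, 3, 15, 17]
Compute completion times sequentially:
  Job 1: processing = 1, completes at 1
  Job 2: processing = 3, completes at 4
  Job 3: processing = 15, completes at 19
  Job 4: processing = 17, completes at 36
Sum of completion times = 60
Average completion time = 60/4 = 15.0

15.0


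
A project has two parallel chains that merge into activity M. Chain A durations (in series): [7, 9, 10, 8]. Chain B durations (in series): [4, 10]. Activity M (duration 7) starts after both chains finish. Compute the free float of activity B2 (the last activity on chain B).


ES(B2) = sum of predecessors on chain B = 4
EF(B2) = ES + duration = 4 + 10 = 14
Successor of B2 is M. ES(M) = max(sum(A), sum(B)) = max(34, 14) = 34
Free float = ES(successor) - EF(current) = 34 - 14 = 20

20


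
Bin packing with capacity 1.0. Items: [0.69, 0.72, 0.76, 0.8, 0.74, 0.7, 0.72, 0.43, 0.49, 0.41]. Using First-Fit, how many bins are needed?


Place items sequentially using First-Fit:
  Item 0.69 -> new Bin 1
  Item 0.72 -> new Bin 2
  Item 0.76 -> new Bin 3
  Item 0.8 -> new Bin 4
  Item 0.74 -> new Bin 5
  Item 0.7 -> new Bin 6
  Item 0.72 -> new Bin 7
  Item 0.43 -> new Bin 8
  Item 0.49 -> Bin 8 (now 0.92)
  Item 0.41 -> new Bin 9
Total bins used = 9

9


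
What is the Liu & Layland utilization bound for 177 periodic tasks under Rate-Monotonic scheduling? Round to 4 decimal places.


Compute 2^(1/177) = 1.0039237636
Subtract 1: 1.0039237636 - 1 = 0.0039237636
Multiply by n: 177 * 0.0039237636 = 0.6945061572
Round to 4 dp: 0.6945

0.6945


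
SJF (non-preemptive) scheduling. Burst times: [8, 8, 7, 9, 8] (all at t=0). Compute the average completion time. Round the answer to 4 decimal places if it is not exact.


SJF order (ascending): [7, 8, 8, 8, 9]
Completion times:
  Job 1: burst=7, C=7
  Job 2: burst=8, C=15
  Job 3: burst=8, C=23
  Job 4: burst=8, C=31
  Job 5: burst=9, C=40
Average completion = 116/5 = 23.2

23.2


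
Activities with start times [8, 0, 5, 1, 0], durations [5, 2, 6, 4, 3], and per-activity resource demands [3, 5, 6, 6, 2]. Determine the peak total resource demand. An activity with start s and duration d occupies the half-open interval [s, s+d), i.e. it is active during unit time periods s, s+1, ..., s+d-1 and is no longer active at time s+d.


Each activity i is active on [start_i, start_i + duration_i).
Compute total resource usage per time slot:
  t=0: active resources = [5, 2], total = 7
  t=1: active resources = [5, 6, 2], total = 13
  t=2: active resources = [6, 2], total = 8
  t=3: active resources = [6], total = 6
  t=4: active resources = [6], total = 6
  t=5: active resources = [6], total = 6
  t=6: active resources = [6], total = 6
  t=7: active resources = [6], total = 6
  t=8: active resources = [3, 6], total = 9
  t=9: active resources = [3, 6], total = 9
  t=10: active resources = [3, 6], total = 9
  t=11: active resources = [3], total = 3
  t=12: active resources = [3], total = 3
Peak resource demand = 13

13


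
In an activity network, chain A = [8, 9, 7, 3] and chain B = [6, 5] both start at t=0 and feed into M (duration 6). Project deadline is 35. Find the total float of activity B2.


Forward pass: ES(B2) = sum of predecessors on chain B = 6
EF = ES + duration = 6 + 5 = 11
Backward pass: LF(M) = deadline = 35; LS(M) = 35 - 6 = 29
LF(B2) = LS(M) - sum(successors on chain B) = 29 - 0 = 29
LS = LF - duration = 29 - 5 = 24
Total float = LS - ES = 24 - 6 = 18

18


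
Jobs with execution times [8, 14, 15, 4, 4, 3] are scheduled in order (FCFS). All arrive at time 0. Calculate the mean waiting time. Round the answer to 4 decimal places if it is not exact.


FCFS order (as given): [8, 14, 15, 4, 4, 3]
Waiting times:
  Job 1: wait = 0
  Job 2: wait = 8
  Job 3: wait = 22
  Job 4: wait = 37
  Job 5: wait = 41
  Job 6: wait = 45
Sum of waiting times = 153
Average waiting time = 153/6 = 25.5

25.5


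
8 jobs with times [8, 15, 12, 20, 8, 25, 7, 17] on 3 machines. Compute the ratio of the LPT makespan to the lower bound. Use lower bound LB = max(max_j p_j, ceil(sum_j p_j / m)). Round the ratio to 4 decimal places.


LPT order: [25, 20, 17, 15, 12, 8, 8, 7]
Machine loads after assignment: [33, 40, 39]
LPT makespan = 40
Lower bound = max(max_job, ceil(total/3)) = max(25, 38) = 38
Ratio = 40 / 38 = 1.0526

1.0526


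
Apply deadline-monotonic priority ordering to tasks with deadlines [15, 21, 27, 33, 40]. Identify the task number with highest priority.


Sort tasks by relative deadline (ascending):
  Task 1: deadline = 15
  Task 2: deadline = 21
  Task 3: deadline = 27
  Task 4: deadline = 33
  Task 5: deadline = 40
Priority order (highest first): [1, 2, 3, 4, 5]
Highest priority task = 1

1


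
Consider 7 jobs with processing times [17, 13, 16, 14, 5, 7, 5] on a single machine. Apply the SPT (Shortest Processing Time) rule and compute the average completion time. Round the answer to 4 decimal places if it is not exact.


Sort jobs by processing time (SPT order): [5, 5, 7, 13, 14, 16, 17]
Compute completion times sequentially:
  Job 1: processing = 5, completes at 5
  Job 2: processing = 5, completes at 10
  Job 3: processing = 7, completes at 17
  Job 4: processing = 13, completes at 30
  Job 5: processing = 14, completes at 44
  Job 6: processing = 16, completes at 60
  Job 7: processing = 17, completes at 77
Sum of completion times = 243
Average completion time = 243/7 = 34.7143

34.7143


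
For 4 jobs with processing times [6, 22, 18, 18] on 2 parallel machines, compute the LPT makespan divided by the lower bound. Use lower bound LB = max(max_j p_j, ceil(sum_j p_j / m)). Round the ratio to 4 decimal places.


LPT order: [22, 18, 18, 6]
Machine loads after assignment: [28, 36]
LPT makespan = 36
Lower bound = max(max_job, ceil(total/2)) = max(22, 32) = 32
Ratio = 36 / 32 = 1.125

1.125


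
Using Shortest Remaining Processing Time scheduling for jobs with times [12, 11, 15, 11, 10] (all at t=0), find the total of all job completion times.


Since all jobs arrive at t=0, SRPT equals SPT ordering.
SPT order: [10, 11, 11, 12, 15]
Completion times:
  Job 1: p=10, C=10
  Job 2: p=11, C=21
  Job 3: p=11, C=32
  Job 4: p=12, C=44
  Job 5: p=15, C=59
Total completion time = 10 + 21 + 32 + 44 + 59 = 166

166


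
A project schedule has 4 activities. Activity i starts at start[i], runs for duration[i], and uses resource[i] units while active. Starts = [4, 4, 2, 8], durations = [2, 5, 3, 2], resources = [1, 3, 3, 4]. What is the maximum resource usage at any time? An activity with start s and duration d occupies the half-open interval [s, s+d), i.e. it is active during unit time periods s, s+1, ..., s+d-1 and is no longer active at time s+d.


Each activity i is active on [start_i, start_i + duration_i).
Compute total resource usage per time slot:
  t=0: active resources = [], total = 0
  t=1: active resources = [], total = 0
  t=2: active resources = [3], total = 3
  t=3: active resources = [3], total = 3
  t=4: active resources = [1, 3, 3], total = 7
  t=5: active resources = [1, 3], total = 4
  t=6: active resources = [3], total = 3
  t=7: active resources = [3], total = 3
  t=8: active resources = [3, 4], total = 7
  t=9: active resources = [4], total = 4
Peak resource demand = 7

7


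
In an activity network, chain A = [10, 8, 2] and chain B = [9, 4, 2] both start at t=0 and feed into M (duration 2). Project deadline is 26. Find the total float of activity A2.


Forward pass: ES(A2) = sum of predecessors on chain A = 10
EF = ES + duration = 10 + 8 = 18
Backward pass: LF(M) = deadline = 26; LS(M) = 26 - 2 = 24
LF(A2) = LS(M) - sum(successors on chain A) = 24 - 2 = 22
LS = LF - duration = 22 - 8 = 14
Total float = LS - ES = 14 - 10 = 4

4


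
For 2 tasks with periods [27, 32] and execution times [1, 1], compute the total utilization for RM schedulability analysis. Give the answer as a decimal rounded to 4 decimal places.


Compute individual utilizations (exact fractions):
  Task 1: C/T = 1/27 (approx. 0.037)
  Task 2: C/T = 1/32 (approx. 0.0313)
Total utilization U = 1/27 + 1/32 = 59/864
Rounded to 4 decimal places: U = 0.0683
RM (Liu & Layland) bound for 2 tasks = 0.828427; compare with U = 59/864 (approx. 0.068287)
U <= bound, so schedulable by RM sufficient condition.

0.0683


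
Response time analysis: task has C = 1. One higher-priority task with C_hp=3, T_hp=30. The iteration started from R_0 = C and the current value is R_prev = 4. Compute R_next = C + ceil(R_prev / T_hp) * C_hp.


R_next = C + ceil(R_prev / T_hp) * C_hp
ceil(4 / 30) = ceil(0.1333) = 1
Interference = 1 * 3 = 3
R_next = 1 + 3 = 4
R_next = R_prev, so the iteration has converged (response time = 4).

4


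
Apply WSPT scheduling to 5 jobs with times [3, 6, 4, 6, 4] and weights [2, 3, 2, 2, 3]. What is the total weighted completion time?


Compute p/w ratios and sort ascending (WSPT): [(4, 3), (3, 2), (6, 3), (4, 2), (6, 2)]
Compute weighted completion times:
  Job (p=4,w=3): C=4, w*C=3*4=12
  Job (p=3,w=2): C=7, w*C=2*7=14
  Job (p=6,w=3): C=13, w*C=3*13=39
  Job (p=4,w=2): C=17, w*C=2*17=34
  Job (p=6,w=2): C=23, w*C=2*23=46
Total weighted completion time = 145

145


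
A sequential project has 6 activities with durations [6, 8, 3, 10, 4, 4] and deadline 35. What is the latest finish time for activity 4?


LF(activity 4) = deadline - sum of successor durations
Successors: activities 5 through 6 with durations [4, 4]
Sum of successor durations = 8
LF = 35 - 8 = 27

27


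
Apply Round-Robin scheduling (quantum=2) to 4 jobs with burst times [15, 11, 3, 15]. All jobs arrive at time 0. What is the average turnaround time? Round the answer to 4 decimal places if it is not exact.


Time quantum = 2
Execution trace:
  J1 runs 2 units, time = 2
  J2 runs 2 units, time = 4
  J3 runs 2 units, time = 6
  J4 runs 2 units, time = 8
  J1 runs 2 units, time = 10
  J2 runs 2 units, time = 12
  J3 runs 1 units, time = 13
  J4 runs 2 units, time = 15
  J1 runs 2 units, time = 17
  J2 runs 2 units, time = 19
  J4 runs 2 units, time = 21
  J1 runs 2 units, time = 23
  J2 runs 2 units, time = 25
  J4 runs 2 units, time = 27
  J1 runs 2 units, time = 29
  J2 runs 2 units, time = 31
  J4 runs 2 units, time = 33
  J1 runs 2 units, time = 35
  J2 runs 1 units, time = 36
  J4 runs 2 units, time = 38
  J1 runs 2 units, time = 40
  J4 runs 2 units, time = 42
  J1 runs 1 units, time = 43
  J4 runs 1 units, time = 44
Finish times: [43, 36, 13, 44]
Average turnaround = 136/4 = 34.0

34.0


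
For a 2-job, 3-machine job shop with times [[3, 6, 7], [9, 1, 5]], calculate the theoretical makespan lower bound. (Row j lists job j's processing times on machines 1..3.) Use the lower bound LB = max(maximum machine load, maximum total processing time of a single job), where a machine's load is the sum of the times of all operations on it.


Machine loads:
  Machine 1: 3 + 9 = 12
  Machine 2: 6 + 1 = 7
  Machine 3: 7 + 5 = 12
Max machine load = 12
Job totals:
  Job 1: 16
  Job 2: 15
Max job total = 16
Lower bound = max(12, 16) = 16

16


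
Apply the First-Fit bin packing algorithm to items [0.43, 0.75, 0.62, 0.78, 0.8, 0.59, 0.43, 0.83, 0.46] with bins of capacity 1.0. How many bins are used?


Place items sequentially using First-Fit:
  Item 0.43 -> new Bin 1
  Item 0.75 -> new Bin 2
  Item 0.62 -> new Bin 3
  Item 0.78 -> new Bin 4
  Item 0.8 -> new Bin 5
  Item 0.59 -> new Bin 6
  Item 0.43 -> Bin 1 (now 0.86)
  Item 0.83 -> new Bin 7
  Item 0.46 -> new Bin 8
Total bins used = 8

8


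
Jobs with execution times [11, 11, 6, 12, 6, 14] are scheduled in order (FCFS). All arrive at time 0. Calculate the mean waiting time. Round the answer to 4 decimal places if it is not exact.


FCFS order (as given): [11, 11, 6, 12, 6, 14]
Waiting times:
  Job 1: wait = 0
  Job 2: wait = 11
  Job 3: wait = 22
  Job 4: wait = 28
  Job 5: wait = 40
  Job 6: wait = 46
Sum of waiting times = 147
Average waiting time = 147/6 = 24.5

24.5


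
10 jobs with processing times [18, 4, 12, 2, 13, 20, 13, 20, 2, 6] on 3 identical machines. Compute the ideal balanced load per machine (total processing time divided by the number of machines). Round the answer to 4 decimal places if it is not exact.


Total processing time = 18 + 4 + 12 + 2 + 13 + 20 + 13 + 20 + 2 + 6 = 110
Number of machines = 3
Ideal balanced load = 110 / 3 = 36.6667

36.6667


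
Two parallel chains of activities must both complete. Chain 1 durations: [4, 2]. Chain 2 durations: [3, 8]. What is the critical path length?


Path A total = 4 + 2 = 6
Path B total = 3 + 8 = 11
Critical path = longest path = max(6, 11) = 11

11


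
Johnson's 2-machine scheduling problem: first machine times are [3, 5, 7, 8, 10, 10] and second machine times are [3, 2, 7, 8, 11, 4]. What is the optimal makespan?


Apply Johnson's rule:
  Group 1 (a <= b): [(1, 3, 3), (3, 7, 7), (4, 8, 8), (5, 10, 11)]
  Group 2 (a > b): [(6, 10, 4), (2, 5, 2)]
Optimal job order: [1, 3, 4, 5, 6, 2]
Schedule:
  Job 1: M1 done at 3, M2 done at 6
  Job 3: M1 done at 10, M2 done at 17
  Job 4: M1 done at 18, M2 done at 26
  Job 5: M1 done at 28, M2 done at 39
  Job 6: M1 done at 38, M2 done at 43
  Job 2: M1 done at 43, M2 done at 45
Makespan = 45

45


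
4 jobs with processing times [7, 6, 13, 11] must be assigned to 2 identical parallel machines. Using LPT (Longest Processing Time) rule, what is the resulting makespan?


Sort jobs in decreasing order (LPT): [13, 11, 7, 6]
Assign each job to the least loaded machine:
  Machine 1: jobs [13, 6], load = 19
  Machine 2: jobs [11, 7], load = 18
Makespan = max load = 19

19


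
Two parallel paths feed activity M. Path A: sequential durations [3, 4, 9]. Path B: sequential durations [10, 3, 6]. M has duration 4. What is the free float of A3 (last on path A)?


ES(A3) = sum of predecessors on chain A = 7
EF(A3) = ES + duration = 7 + 9 = 16
Successor of A3 is M. ES(M) = max(sum(A), sum(B)) = max(16, 19) = 19
Free float = ES(successor) - EF(current) = 19 - 16 = 3

3


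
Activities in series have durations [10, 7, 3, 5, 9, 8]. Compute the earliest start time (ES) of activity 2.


Activity 2 starts after activities 1 through 1 complete.
Predecessor durations: [10]
ES = 10 = 10

10


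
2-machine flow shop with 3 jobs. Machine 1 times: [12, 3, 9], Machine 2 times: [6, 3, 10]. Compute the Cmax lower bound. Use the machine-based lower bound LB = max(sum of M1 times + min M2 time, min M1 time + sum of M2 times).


LB1 = sum(M1 times) + min(M2 times) = 24 + 3 = 27
LB2 = min(M1 times) + sum(M2 times) = 3 + 19 = 22
Lower bound = max(LB1, LB2) = max(27, 22) = 27

27


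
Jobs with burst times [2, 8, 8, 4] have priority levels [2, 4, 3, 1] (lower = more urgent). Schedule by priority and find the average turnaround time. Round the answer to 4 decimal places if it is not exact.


Sort by priority (ascending = highest first):
Order: [(1, 4), (2, 2), (3, 8), (4, 8)]
Completion times:
  Priority 1, burst=4, C=4
  Priority 2, burst=2, C=6
  Priority 3, burst=8, C=14
  Priority 4, burst=8, C=22
Average turnaround = 46/4 = 11.5

11.5


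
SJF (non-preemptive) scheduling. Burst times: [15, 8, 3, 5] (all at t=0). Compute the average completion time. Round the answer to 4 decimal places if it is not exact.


SJF order (ascending): [3, 5, 8, 15]
Completion times:
  Job 1: burst=3, C=3
  Job 2: burst=5, C=8
  Job 3: burst=8, C=16
  Job 4: burst=15, C=31
Average completion = 58/4 = 14.5

14.5


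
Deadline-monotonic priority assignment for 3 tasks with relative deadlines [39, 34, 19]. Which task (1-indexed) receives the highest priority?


Sort tasks by relative deadline (ascending):
  Task 3: deadline = 19
  Task 2: deadline = 34
  Task 1: deadline = 39
Priority order (highest first): [3, 2, 1]
Highest priority task = 3

3


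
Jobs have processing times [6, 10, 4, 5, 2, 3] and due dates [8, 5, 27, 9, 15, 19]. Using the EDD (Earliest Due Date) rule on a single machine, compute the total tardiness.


Sort by due date (EDD order): [(10, 5), (6, 8), (5, 9), (2, 15), (3, 19), (4, 27)]
Compute completion times and tardiness:
  Job 1: p=10, d=5, C=10, tardiness=max(0,10-5)=5
  Job 2: p=6, d=8, C=16, tardiness=max(0,16-8)=8
  Job 3: p=5, d=9, C=21, tardiness=max(0,21-9)=12
  Job 4: p=2, d=15, C=23, tardiness=max(0,23-15)=8
  Job 5: p=3, d=19, C=26, tardiness=max(0,26-19)=7
  Job 6: p=4, d=27, C=30, tardiness=max(0,30-27)=3
Total tardiness = 43

43


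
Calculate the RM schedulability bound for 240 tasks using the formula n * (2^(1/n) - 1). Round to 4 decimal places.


Compute 2^(1/240) = 1.0028922879
Subtract 1: 1.0028922879 - 1 = 0.0028922879
Multiply by n: 240 * 0.0028922879 = 0.6941490960
Round to 4 dp: 0.6941

0.6941


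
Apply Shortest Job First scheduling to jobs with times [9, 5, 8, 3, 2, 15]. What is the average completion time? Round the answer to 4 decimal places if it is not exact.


SJF order (ascending): [2, 3, 5, 8, 9, 15]
Completion times:
  Job 1: burst=2, C=2
  Job 2: burst=3, C=5
  Job 3: burst=5, C=10
  Job 4: burst=8, C=18
  Job 5: burst=9, C=27
  Job 6: burst=15, C=42
Average completion = 104/6 = 17.3333

17.3333


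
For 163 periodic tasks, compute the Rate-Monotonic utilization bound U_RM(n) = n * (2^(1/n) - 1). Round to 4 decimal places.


Compute 2^(1/163) = 1.0042614911
Subtract 1: 1.0042614911 - 1 = 0.0042614911
Multiply by n: 163 * 0.0042614911 = 0.6946230493
Round to 4 dp: 0.6946

0.6946


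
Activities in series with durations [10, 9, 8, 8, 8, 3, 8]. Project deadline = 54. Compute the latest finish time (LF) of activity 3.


LF(activity 3) = deadline - sum of successor durations
Successors: activities 4 through 7 with durations [8, 8, 3, 8]
Sum of successor durations = 27
LF = 54 - 27 = 27

27


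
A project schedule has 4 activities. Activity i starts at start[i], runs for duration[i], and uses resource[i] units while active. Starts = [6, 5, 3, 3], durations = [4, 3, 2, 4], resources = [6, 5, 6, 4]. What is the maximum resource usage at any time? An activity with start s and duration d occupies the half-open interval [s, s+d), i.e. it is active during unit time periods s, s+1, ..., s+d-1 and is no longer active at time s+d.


Each activity i is active on [start_i, start_i + duration_i).
Compute total resource usage per time slot:
  t=0: active resources = [], total = 0
  t=1: active resources = [], total = 0
  t=2: active resources = [], total = 0
  t=3: active resources = [6, 4], total = 10
  t=4: active resources = [6, 4], total = 10
  t=5: active resources = [5, 4], total = 9
  t=6: active resources = [6, 5, 4], total = 15
  t=7: active resources = [6, 5], total = 11
  t=8: active resources = [6], total = 6
  t=9: active resources = [6], total = 6
Peak resource demand = 15

15


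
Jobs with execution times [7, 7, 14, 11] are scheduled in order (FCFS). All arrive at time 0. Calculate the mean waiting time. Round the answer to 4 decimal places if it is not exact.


FCFS order (as given): [7, 7, 14, 11]
Waiting times:
  Job 1: wait = 0
  Job 2: wait = 7
  Job 3: wait = 14
  Job 4: wait = 28
Sum of waiting times = 49
Average waiting time = 49/4 = 12.25

12.25


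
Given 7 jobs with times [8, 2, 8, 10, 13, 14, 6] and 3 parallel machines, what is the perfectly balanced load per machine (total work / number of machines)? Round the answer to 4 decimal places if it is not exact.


Total processing time = 8 + 2 + 8 + 10 + 13 + 14 + 6 = 61
Number of machines = 3
Ideal balanced load = 61 / 3 = 20.3333

20.3333


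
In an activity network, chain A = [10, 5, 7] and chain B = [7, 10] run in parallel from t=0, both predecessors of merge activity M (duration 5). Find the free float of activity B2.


ES(B2) = sum of predecessors on chain B = 7
EF(B2) = ES + duration = 7 + 10 = 17
Successor of B2 is M. ES(M) = max(sum(A), sum(B)) = max(22, 17) = 22
Free float = ES(successor) - EF(current) = 22 - 17 = 5

5


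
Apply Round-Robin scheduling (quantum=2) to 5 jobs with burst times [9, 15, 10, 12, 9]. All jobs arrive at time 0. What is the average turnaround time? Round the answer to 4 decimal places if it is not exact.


Time quantum = 2
Execution trace:
  J1 runs 2 units, time = 2
  J2 runs 2 units, time = 4
  J3 runs 2 units, time = 6
  J4 runs 2 units, time = 8
  J5 runs 2 units, time = 10
  J1 runs 2 units, time = 12
  J2 runs 2 units, time = 14
  J3 runs 2 units, time = 16
  J4 runs 2 units, time = 18
  J5 runs 2 units, time = 20
  J1 runs 2 units, time = 22
  J2 runs 2 units, time = 24
  J3 runs 2 units, time = 26
  J4 runs 2 units, time = 28
  J5 runs 2 units, time = 30
  J1 runs 2 units, time = 32
  J2 runs 2 units, time = 34
  J3 runs 2 units, time = 36
  J4 runs 2 units, time = 38
  J5 runs 2 units, time = 40
  J1 runs 1 units, time = 41
  J2 runs 2 units, time = 43
  J3 runs 2 units, time = 45
  J4 runs 2 units, time = 47
  J5 runs 1 units, time = 48
  J2 runs 2 units, time = 50
  J4 runs 2 units, time = 52
  J2 runs 2 units, time = 54
  J2 runs 1 units, time = 55
Finish times: [41, 55, 45, 52, 48]
Average turnaround = 241/5 = 48.2

48.2


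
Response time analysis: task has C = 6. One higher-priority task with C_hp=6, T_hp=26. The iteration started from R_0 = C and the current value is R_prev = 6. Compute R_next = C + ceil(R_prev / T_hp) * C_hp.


R_next = C + ceil(R_prev / T_hp) * C_hp
ceil(6 / 26) = ceil(0.2308) = 1
Interference = 1 * 6 = 6
R_next = 6 + 6 = 12

12


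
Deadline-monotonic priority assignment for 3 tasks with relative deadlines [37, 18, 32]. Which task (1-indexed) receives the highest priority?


Sort tasks by relative deadline (ascending):
  Task 2: deadline = 18
  Task 3: deadline = 32
  Task 1: deadline = 37
Priority order (highest first): [2, 3, 1]
Highest priority task = 2

2


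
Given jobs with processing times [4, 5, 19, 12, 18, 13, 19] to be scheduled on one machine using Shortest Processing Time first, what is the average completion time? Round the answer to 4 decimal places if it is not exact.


Sort jobs by processing time (SPT order): [4, 5, 12, 13, 18, 19, 19]
Compute completion times sequentially:
  Job 1: processing = 4, completes at 4
  Job 2: processing = 5, completes at 9
  Job 3: processing = 12, completes at 21
  Job 4: processing = 13, completes at 34
  Job 5: processing = 18, completes at 52
  Job 6: processing = 19, completes at 71
  Job 7: processing = 19, completes at 90
Sum of completion times = 281
Average completion time = 281/7 = 40.1429

40.1429


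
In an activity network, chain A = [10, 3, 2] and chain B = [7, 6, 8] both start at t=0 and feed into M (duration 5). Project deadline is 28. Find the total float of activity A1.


Forward pass: ES(A1) = sum of predecessors on chain A = 0
EF = ES + duration = 0 + 10 = 10
Backward pass: LF(M) = deadline = 28; LS(M) = 28 - 5 = 23
LF(A1) = LS(M) - sum(successors on chain A) = 23 - 5 = 18
LS = LF - duration = 18 - 10 = 8
Total float = LS - ES = 8 - 0 = 8

8


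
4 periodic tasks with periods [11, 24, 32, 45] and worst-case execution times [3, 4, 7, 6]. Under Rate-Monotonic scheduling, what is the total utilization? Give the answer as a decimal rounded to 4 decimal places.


Compute individual utilizations (exact fractions):
  Task 1: C/T = 3/11 (approx. 0.2727)
  Task 2: C/T = 4/24 = 1/6 (approx. 0.1667)
  Task 3: C/T = 7/32 (approx. 0.2188)
  Task 4: C/T = 6/45 = 2/15 (approx. 0.1333)
Total utilization U = 3/11 + 1/6 + 7/32 + 2/15 = 1393/1760
Rounded to 4 decimal places: U = 0.7915
RM (Liu & Layland) bound for 4 tasks = 0.756828; compare with U = 1393/1760 (approx. 0.791477)
bound < U <= 1, so the RM sufficient condition is not met (inconclusive; an exact test such as response-time analysis is needed).

0.7915


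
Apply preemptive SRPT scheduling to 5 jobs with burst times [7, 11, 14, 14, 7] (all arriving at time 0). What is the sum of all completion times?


Since all jobs arrive at t=0, SRPT equals SPT ordering.
SPT order: [7, 7, 11, 14, 14]
Completion times:
  Job 1: p=7, C=7
  Job 2: p=7, C=14
  Job 3: p=11, C=25
  Job 4: p=14, C=39
  Job 5: p=14, C=53
Total completion time = 7 + 14 + 25 + 39 + 53 = 138

138


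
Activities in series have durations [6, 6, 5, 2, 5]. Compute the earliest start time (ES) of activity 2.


Activity 2 starts after activities 1 through 1 complete.
Predecessor durations: [6]
ES = 6 = 6

6


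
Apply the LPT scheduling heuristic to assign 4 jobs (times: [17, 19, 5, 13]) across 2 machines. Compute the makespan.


Sort jobs in decreasing order (LPT): [19, 17, 13, 5]
Assign each job to the least loaded machine:
  Machine 1: jobs [19, 5], load = 24
  Machine 2: jobs [17, 13], load = 30
Makespan = max load = 30

30


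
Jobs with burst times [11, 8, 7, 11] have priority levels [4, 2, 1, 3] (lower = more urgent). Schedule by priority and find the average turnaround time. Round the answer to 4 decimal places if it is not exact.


Sort by priority (ascending = highest first):
Order: [(1, 7), (2, 8), (3, 11), (4, 11)]
Completion times:
  Priority 1, burst=7, C=7
  Priority 2, burst=8, C=15
  Priority 3, burst=11, C=26
  Priority 4, burst=11, C=37
Average turnaround = 85/4 = 21.25

21.25


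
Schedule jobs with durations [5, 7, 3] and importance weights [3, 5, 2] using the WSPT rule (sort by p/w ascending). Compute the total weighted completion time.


Compute p/w ratios and sort ascending (WSPT): [(7, 5), (3, 2), (5, 3)]
Compute weighted completion times:
  Job (p=7,w=5): C=7, w*C=5*7=35
  Job (p=3,w=2): C=10, w*C=2*10=20
  Job (p=5,w=3): C=15, w*C=3*15=45
Total weighted completion time = 100

100


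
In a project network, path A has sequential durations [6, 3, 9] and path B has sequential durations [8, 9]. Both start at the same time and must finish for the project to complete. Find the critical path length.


Path A total = 6 + 3 + 9 = 18
Path B total = 8 + 9 = 17
Critical path = longest path = max(18, 17) = 18

18


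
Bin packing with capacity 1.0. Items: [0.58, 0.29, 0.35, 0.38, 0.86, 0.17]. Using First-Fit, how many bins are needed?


Place items sequentially using First-Fit:
  Item 0.58 -> new Bin 1
  Item 0.29 -> Bin 1 (now 0.87)
  Item 0.35 -> new Bin 2
  Item 0.38 -> Bin 2 (now 0.73)
  Item 0.86 -> new Bin 3
  Item 0.17 -> Bin 2 (now 0.9)
Total bins used = 3

3


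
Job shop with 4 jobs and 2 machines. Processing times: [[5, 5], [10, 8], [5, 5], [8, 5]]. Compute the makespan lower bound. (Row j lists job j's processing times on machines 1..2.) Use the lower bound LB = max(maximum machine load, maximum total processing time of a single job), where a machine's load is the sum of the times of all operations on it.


Machine loads:
  Machine 1: 5 + 10 + 5 + 8 = 28
  Machine 2: 5 + 8 + 5 + 5 = 23
Max machine load = 28
Job totals:
  Job 1: 10
  Job 2: 18
  Job 3: 10
  Job 4: 13
Max job total = 18
Lower bound = max(28, 18) = 28

28


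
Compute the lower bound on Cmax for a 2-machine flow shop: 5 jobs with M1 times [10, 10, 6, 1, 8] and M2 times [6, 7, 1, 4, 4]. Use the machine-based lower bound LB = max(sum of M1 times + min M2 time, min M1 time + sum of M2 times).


LB1 = sum(M1 times) + min(M2 times) = 35 + 1 = 36
LB2 = min(M1 times) + sum(M2 times) = 1 + 22 = 23
Lower bound = max(LB1, LB2) = max(36, 23) = 36

36


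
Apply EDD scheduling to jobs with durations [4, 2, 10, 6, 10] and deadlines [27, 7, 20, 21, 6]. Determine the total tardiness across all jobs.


Sort by due date (EDD order): [(10, 6), (2, 7), (10, 20), (6, 21), (4, 27)]
Compute completion times and tardiness:
  Job 1: p=10, d=6, C=10, tardiness=max(0,10-6)=4
  Job 2: p=2, d=7, C=12, tardiness=max(0,12-7)=5
  Job 3: p=10, d=20, C=22, tardiness=max(0,22-20)=2
  Job 4: p=6, d=21, C=28, tardiness=max(0,28-21)=7
  Job 5: p=4, d=27, C=32, tardiness=max(0,32-27)=5
Total tardiness = 23

23


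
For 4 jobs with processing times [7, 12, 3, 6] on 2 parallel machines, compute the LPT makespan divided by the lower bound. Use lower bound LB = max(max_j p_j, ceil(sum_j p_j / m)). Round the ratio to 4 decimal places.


LPT order: [12, 7, 6, 3]
Machine loads after assignment: [15, 13]
LPT makespan = 15
Lower bound = max(max_job, ceil(total/2)) = max(12, 14) = 14
Ratio = 15 / 14 = 1.0714

1.0714


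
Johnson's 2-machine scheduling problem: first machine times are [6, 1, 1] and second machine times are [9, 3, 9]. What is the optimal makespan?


Apply Johnson's rule:
  Group 1 (a <= b): [(2, 1, 3), (3, 1, 9), (1, 6, 9)]
  Group 2 (a > b): []
Optimal job order: [2, 3, 1]
Schedule:
  Job 2: M1 done at 1, M2 done at 4
  Job 3: M1 done at 2, M2 done at 13
  Job 1: M1 done at 8, M2 done at 22
Makespan = 22

22


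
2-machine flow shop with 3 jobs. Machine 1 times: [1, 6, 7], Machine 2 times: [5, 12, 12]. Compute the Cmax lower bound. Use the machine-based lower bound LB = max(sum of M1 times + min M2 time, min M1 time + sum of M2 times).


LB1 = sum(M1 times) + min(M2 times) = 14 + 5 = 19
LB2 = min(M1 times) + sum(M2 times) = 1 + 29 = 30
Lower bound = max(LB1, LB2) = max(19, 30) = 30

30


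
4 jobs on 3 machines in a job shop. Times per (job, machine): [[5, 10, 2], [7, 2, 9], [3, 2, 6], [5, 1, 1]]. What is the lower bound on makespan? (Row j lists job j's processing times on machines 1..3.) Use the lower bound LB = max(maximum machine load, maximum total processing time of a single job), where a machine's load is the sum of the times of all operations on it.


Machine loads:
  Machine 1: 5 + 7 + 3 + 5 = 20
  Machine 2: 10 + 2 + 2 + 1 = 15
  Machine 3: 2 + 9 + 6 + 1 = 18
Max machine load = 20
Job totals:
  Job 1: 17
  Job 2: 18
  Job 3: 11
  Job 4: 7
Max job total = 18
Lower bound = max(20, 18) = 20

20


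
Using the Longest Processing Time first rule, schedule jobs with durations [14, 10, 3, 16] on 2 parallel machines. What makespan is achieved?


Sort jobs in decreasing order (LPT): [16, 14, 10, 3]
Assign each job to the least loaded machine:
  Machine 1: jobs [16, 3], load = 19
  Machine 2: jobs [14, 10], load = 24
Makespan = max load = 24

24


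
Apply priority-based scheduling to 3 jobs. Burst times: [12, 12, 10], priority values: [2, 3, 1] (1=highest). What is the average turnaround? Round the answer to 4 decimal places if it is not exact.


Sort by priority (ascending = highest first):
Order: [(1, 10), (2, 12), (3, 12)]
Completion times:
  Priority 1, burst=10, C=10
  Priority 2, burst=12, C=22
  Priority 3, burst=12, C=34
Average turnaround = 66/3 = 22.0

22.0


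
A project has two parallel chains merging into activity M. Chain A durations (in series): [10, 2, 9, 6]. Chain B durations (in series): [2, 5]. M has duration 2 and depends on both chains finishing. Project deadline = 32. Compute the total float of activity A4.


Forward pass: ES(A4) = sum of predecessors on chain A = 21
EF = ES + duration = 21 + 6 = 27
Backward pass: LF(M) = deadline = 32; LS(M) = 32 - 2 = 30
LF(A4) = LS(M) - sum(successors on chain A) = 30 - 0 = 30
LS = LF - duration = 30 - 6 = 24
Total float = LS - ES = 24 - 21 = 3

3


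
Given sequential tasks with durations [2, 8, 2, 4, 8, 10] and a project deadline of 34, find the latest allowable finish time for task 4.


LF(activity 4) = deadline - sum of successor durations
Successors: activities 5 through 6 with durations [8, 10]
Sum of successor durations = 18
LF = 34 - 18 = 16

16


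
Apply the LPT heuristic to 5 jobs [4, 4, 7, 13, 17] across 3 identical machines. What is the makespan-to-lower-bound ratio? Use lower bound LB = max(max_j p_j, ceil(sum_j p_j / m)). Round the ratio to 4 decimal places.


LPT order: [17, 13, 7, 4, 4]
Machine loads after assignment: [17, 13, 15]
LPT makespan = 17
Lower bound = max(max_job, ceil(total/3)) = max(17, 15) = 17
Ratio = 17 / 17 = 1.0

1.0


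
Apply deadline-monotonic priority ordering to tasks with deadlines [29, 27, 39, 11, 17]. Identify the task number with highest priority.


Sort tasks by relative deadline (ascending):
  Task 4: deadline = 11
  Task 5: deadline = 17
  Task 2: deadline = 27
  Task 1: deadline = 29
  Task 3: deadline = 39
Priority order (highest first): [4, 5, 2, 1, 3]
Highest priority task = 4

4


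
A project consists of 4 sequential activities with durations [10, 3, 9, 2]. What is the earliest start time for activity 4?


Activity 4 starts after activities 1 through 3 complete.
Predecessor durations: [10, 3, 9]
ES = 10 + 3 + 9 = 22

22


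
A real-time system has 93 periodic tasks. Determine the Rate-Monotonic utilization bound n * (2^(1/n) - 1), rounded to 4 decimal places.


Compute 2^(1/93) = 1.0074810397
Subtract 1: 1.0074810397 - 1 = 0.0074810397
Multiply by n: 93 * 0.0074810397 = 0.6957366921
Round to 4 dp: 0.6957

0.6957


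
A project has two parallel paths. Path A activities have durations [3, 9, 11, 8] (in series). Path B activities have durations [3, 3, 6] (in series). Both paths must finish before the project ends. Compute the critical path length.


Path A total = 3 + 9 + 11 + 8 = 31
Path B total = 3 + 3 + 6 = 12
Critical path = longest path = max(31, 12) = 31

31


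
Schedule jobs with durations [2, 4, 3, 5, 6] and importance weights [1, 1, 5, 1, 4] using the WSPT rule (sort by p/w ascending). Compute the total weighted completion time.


Compute p/w ratios and sort ascending (WSPT): [(3, 5), (6, 4), (2, 1), (4, 1), (5, 1)]
Compute weighted completion times:
  Job (p=3,w=5): C=3, w*C=5*3=15
  Job (p=6,w=4): C=9, w*C=4*9=36
  Job (p=2,w=1): C=11, w*C=1*11=11
  Job (p=4,w=1): C=15, w*C=1*15=15
  Job (p=5,w=1): C=20, w*C=1*20=20
Total weighted completion time = 97

97


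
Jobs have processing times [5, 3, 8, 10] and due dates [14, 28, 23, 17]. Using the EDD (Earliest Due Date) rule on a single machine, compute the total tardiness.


Sort by due date (EDD order): [(5, 14), (10, 17), (8, 23), (3, 28)]
Compute completion times and tardiness:
  Job 1: p=5, d=14, C=5, tardiness=max(0,5-14)=0
  Job 2: p=10, d=17, C=15, tardiness=max(0,15-17)=0
  Job 3: p=8, d=23, C=23, tardiness=max(0,23-23)=0
  Job 4: p=3, d=28, C=26, tardiness=max(0,26-28)=0
Total tardiness = 0

0
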